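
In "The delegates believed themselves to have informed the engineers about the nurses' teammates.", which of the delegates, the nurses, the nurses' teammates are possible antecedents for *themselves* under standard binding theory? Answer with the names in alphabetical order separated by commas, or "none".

the delegates

*themselves* is a reflexive; Principle A requires it to be bound within its binding domain — the matrix clause.
— the delegates: subject of the matrix clause; c-commands the reflexive within its binding domain — allowed (Principle A).
— the nurses: possessor inside the second object DP of the clause headed by 'informed'; does not c-command the reflexive — cannot bind it (Principle A).
— the nurses' teammates: second object of the clause headed by 'informed'; does not c-command the reflexive — cannot bind it (Principle A).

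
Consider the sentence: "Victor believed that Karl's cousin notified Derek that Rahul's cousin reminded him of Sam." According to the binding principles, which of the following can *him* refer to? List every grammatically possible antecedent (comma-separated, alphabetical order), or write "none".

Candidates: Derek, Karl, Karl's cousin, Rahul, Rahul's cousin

Derek, Karl, Karl's cousin, Rahul

*him* is a pronoun; Principle B requires it to be free in its binding domain — the clause headed by 'reminded'.
— Derek: object of the clause headed by 'notified'; c-commands the pronoun but lies outside its binding domain — allowed.
— Karl: possessor inside the subject DP of the clause headed by 'notified'; does not c-command the pronoun — Principle B does not apply; allowed.
— Karl's cousin: subject of the clause headed by 'notified'; c-commands the pronoun but lies outside its binding domain — allowed.
— Rahul: possessor inside the subject DP of the clause headed by 'reminded'; does not c-command the pronoun — Principle B does not apply; allowed.
— Rahul's cousin: subject of the clause headed by 'reminded'; c-commands the pronoun within its binding domain — blocked (Principle B).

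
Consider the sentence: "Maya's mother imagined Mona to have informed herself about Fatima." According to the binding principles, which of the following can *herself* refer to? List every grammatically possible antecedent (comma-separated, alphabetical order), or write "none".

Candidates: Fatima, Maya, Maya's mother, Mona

Mona

*herself* is a reflexive; Principle A requires it to be bound within its binding domain — the clause headed by 'informed'.
— Fatima: second object of the clause headed by 'informed'; does not c-command the reflexive — cannot bind it (Principle A).
— Maya: possessor inside the subject DP of the matrix clause; does not c-command the reflexive — cannot bind it (Principle A).
— Maya's mother: subject of the matrix clause; c-commands the reflexive but lies outside its binding domain — cannot bind it (Principle A).
— Mona: subject of the clause headed by 'informed'; c-commands the reflexive within its binding domain — allowed (Principle A).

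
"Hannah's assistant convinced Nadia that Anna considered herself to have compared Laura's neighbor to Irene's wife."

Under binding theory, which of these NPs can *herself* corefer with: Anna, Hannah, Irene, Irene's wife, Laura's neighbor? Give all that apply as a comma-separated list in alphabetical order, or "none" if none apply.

Anna

*herself* is a reflexive; Principle A requires it to be bound within its binding domain — the clause headed by 'considered'.
— Anna: subject of the clause headed by 'considered'; c-commands the reflexive within its binding domain — allowed (Principle A).
— Hannah: possessor inside the subject DP of the matrix clause; does not c-command the reflexive — cannot bind it (Principle A).
— Irene: possessor inside the second object DP of the clause headed by 'compared'; does not c-command the reflexive — cannot bind it (Principle A).
— Irene's wife: second object of the clause headed by 'compared'; does not c-command the reflexive — cannot bind it (Principle A).
— Laura's neighbor: object of the clause headed by 'compared'; does not c-command the reflexive — cannot bind it (Principle A).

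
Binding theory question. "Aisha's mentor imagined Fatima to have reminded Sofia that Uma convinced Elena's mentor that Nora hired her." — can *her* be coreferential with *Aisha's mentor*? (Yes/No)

*her* is a pronoun; Principle B requires it to be free in its binding domain — the clause headed by 'hired'.
— Aisha's mentor: subject of the matrix clause; c-commands the pronoun but lies outside its binding domain — allowed.

Yes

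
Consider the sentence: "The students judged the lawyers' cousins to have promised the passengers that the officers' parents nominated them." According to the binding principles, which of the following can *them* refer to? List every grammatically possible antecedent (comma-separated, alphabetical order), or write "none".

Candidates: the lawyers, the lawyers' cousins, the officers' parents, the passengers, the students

the lawyers, the lawyers' cousins, the passengers, the students

*them* is a pronoun; Principle B requires it to be free in its binding domain — the clause headed by 'nominated'.
— the lawyers: possessor inside the subject DP of the clause headed by 'promised'; does not c-command the pronoun — Principle B does not apply; allowed.
— the lawyers' cousins: subject of the clause headed by 'promised'; c-commands the pronoun but lies outside its binding domain — allowed.
— the officers' parents: subject of the clause headed by 'nominated'; c-commands the pronoun within its binding domain — blocked (Principle B).
— the passengers: object of the clause headed by 'promised'; c-commands the pronoun but lies outside its binding domain — allowed.
— the students: subject of the matrix clause; c-commands the pronoun but lies outside its binding domain — allowed.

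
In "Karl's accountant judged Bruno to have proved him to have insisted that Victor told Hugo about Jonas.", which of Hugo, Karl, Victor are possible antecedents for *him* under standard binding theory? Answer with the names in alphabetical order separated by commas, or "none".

Karl

*him* is a pronoun; Principle B requires it to be free in its binding domain — the clause headed by 'proved'.
— Hugo: object of the clause headed by 'told'; is c-commanded by the pronoun; coreference would bind this R-expression — blocked (Principle C).
— Karl: possessor inside the subject DP of the matrix clause; does not c-command the pronoun — Principle B does not apply; allowed.
— Victor: subject of the clause headed by 'told'; is c-commanded by the pronoun; coreference would bind this R-expression — blocked (Principle C).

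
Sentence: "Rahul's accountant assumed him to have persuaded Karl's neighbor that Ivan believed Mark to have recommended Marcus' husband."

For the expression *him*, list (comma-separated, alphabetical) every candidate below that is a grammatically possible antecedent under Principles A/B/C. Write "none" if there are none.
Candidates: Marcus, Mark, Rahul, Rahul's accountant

*him* is a pronoun; Principle B requires it to be free in its binding domain — the matrix clause.
— Marcus: possessor inside the object DP of the clause headed by 'recommended'; is c-commanded by the pronoun; coreference would bind this R-expression — blocked (Principle C).
— Mark: subject of the clause headed by 'recommended'; is c-commanded by the pronoun; coreference would bind this R-expression — blocked (Principle C).
— Rahul: possessor inside the subject DP of the matrix clause; does not c-command the pronoun — Principle B does not apply; allowed.
— Rahul's accountant: subject of the matrix clause; c-commands the pronoun within its binding domain — blocked (Principle B).

Rahul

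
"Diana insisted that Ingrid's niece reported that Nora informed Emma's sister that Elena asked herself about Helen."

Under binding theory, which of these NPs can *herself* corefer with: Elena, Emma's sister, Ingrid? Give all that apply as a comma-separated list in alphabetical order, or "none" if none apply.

*herself* is a reflexive; Principle A requires it to be bound within its binding domain — the clause headed by 'asked'.
— Elena: subject of the clause headed by 'asked'; c-commands the reflexive within its binding domain — allowed (Principle A).
— Emma's sister: object of the clause headed by 'informed'; c-commands the reflexive but lies outside its binding domain — cannot bind it (Principle A).
— Ingrid: possessor inside the subject DP of the clause headed by 'reported'; does not c-command the reflexive — cannot bind it (Principle A).

Elena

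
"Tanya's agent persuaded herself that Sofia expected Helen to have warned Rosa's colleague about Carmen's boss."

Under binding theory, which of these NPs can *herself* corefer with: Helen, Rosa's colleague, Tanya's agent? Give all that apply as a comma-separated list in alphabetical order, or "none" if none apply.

Tanya's agent

*herself* is a reflexive; Principle A requires it to be bound within its binding domain — the matrix clause.
— Helen: subject of the clause headed by 'warned'; does not c-command the reflexive — cannot bind it (Principle A).
— Rosa's colleague: object of the clause headed by 'warned'; does not c-command the reflexive — cannot bind it (Principle A).
— Tanya's agent: subject of the matrix clause; c-commands the reflexive within its binding domain — allowed (Principle A).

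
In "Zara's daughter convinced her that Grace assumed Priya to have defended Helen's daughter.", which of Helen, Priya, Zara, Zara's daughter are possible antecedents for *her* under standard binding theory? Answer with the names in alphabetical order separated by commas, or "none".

Zara

*her* is a pronoun; Principle B requires it to be free in its binding domain — the matrix clause.
— Helen: possessor inside the object DP of the clause headed by 'defended'; is c-commanded by the pronoun; coreference would bind this R-expression — blocked (Principle C).
— Priya: subject of the clause headed by 'defended'; is c-commanded by the pronoun; coreference would bind this R-expression — blocked (Principle C).
— Zara: possessor inside the subject DP of the matrix clause; does not c-command the pronoun — Principle B does not apply; allowed.
— Zara's daughter: subject of the matrix clause; c-commands the pronoun within its binding domain — blocked (Principle B).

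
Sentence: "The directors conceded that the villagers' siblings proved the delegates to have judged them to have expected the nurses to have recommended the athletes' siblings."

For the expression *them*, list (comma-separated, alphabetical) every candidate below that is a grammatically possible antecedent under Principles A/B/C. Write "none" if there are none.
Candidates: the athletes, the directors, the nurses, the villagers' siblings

*them* is a pronoun; Principle B requires it to be free in its binding domain — the clause headed by 'judged'.
— the athletes: possessor inside the object DP of the clause headed by 'recommended'; is c-commanded by the pronoun; coreference would bind this R-expression — blocked (Principle C).
— the directors: subject of the matrix clause; c-commands the pronoun but lies outside its binding domain — allowed.
— the nurses: subject of the clause headed by 'recommended'; is c-commanded by the pronoun; coreference would bind this R-expression — blocked (Principle C).
— the villagers' siblings: subject of the clause headed by 'proved'; c-commands the pronoun but lies outside its binding domain — allowed.

the directors, the villagers' siblings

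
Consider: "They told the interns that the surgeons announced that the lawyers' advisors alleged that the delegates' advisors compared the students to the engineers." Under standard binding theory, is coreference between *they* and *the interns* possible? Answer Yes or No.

*the interns* is an R-expression; Principle C requires it to be free (not bound by any c-commanding expression).
— they: subject of the matrix clause; the pronoun c-commands the R-expression — coreference blocked (Principle C).

No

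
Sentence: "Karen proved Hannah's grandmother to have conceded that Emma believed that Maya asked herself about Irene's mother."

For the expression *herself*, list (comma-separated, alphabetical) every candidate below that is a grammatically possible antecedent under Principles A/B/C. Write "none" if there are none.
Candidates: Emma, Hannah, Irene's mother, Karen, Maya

*herself* is a reflexive; Principle A requires it to be bound within its binding domain — the clause headed by 'asked'.
— Emma: subject of the clause headed by 'believed'; c-commands the reflexive but lies outside its binding domain — cannot bind it (Principle A).
— Hannah: possessor inside the subject DP of the clause headed by 'conceded'; does not c-command the reflexive — cannot bind it (Principle A).
— Irene's mother: second object of the clause headed by 'asked'; does not c-command the reflexive — cannot bind it (Principle A).
— Karen: subject of the matrix clause; c-commands the reflexive but lies outside its binding domain — cannot bind it (Principle A).
— Maya: subject of the clause headed by 'asked'; c-commands the reflexive within its binding domain — allowed (Principle A).

Maya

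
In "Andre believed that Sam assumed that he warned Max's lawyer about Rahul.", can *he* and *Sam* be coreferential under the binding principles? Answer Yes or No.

Yes

*Sam* is an R-expression; Principle C requires it to be free (not bound by any c-commanding expression).
— he: subject of the clause headed by 'warned'; the pronoun does not c-command the R-expression — coreference allowed.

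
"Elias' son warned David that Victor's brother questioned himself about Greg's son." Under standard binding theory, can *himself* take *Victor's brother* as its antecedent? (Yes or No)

*himself* is a reflexive; Principle A requires it to be bound within its binding domain — the clause headed by 'questioned'.
— Victor's brother: subject of the clause headed by 'questioned'; c-commands the reflexive within its binding domain — allowed (Principle A).

Yes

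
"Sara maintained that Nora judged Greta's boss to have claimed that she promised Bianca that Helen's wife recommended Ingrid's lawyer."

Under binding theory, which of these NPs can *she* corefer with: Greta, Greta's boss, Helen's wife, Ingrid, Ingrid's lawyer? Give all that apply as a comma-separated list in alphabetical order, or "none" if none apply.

*she* is a pronoun; Principle B requires it to be free in its binding domain — the clause headed by 'promised'.
— Greta: possessor inside the subject DP of the clause headed by 'claimed'; does not c-command the pronoun — Principle B does not apply; allowed.
— Greta's boss: subject of the clause headed by 'claimed'; c-commands the pronoun but lies outside its binding domain — allowed.
— Helen's wife: subject of the clause headed by 'recommended'; is c-commanded by the pronoun; coreference would bind this R-expression — blocked (Principle C).
— Ingrid: possessor inside the object DP of the clause headed by 'recommended'; is c-commanded by the pronoun; coreference would bind this R-expression — blocked (Principle C).
— Ingrid's lawyer: object of the clause headed by 'recommended'; is c-commanded by the pronoun; coreference would bind this R-expression — blocked (Principle C).

Greta, Greta's boss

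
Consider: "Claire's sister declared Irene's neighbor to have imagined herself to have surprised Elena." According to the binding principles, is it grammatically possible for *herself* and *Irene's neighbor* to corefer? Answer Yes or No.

Yes

*herself* is a reflexive; Principle A requires it to be bound within its binding domain — the clause headed by 'imagined'.
— Irene's neighbor: subject of the clause headed by 'imagined'; c-commands the reflexive within its binding domain — allowed (Principle A).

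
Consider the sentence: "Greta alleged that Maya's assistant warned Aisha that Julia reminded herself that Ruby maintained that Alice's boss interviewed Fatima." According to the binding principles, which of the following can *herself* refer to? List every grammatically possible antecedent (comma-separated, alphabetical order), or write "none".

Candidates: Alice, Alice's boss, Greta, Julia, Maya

Julia

*herself* is a reflexive; Principle A requires it to be bound within its binding domain — the clause headed by 'reminded'.
— Alice: possessor inside the subject DP of the clause headed by 'interviewed'; does not c-command the reflexive — cannot bind it (Principle A).
— Alice's boss: subject of the clause headed by 'interviewed'; does not c-command the reflexive — cannot bind it (Principle A).
— Greta: subject of the matrix clause; c-commands the reflexive but lies outside its binding domain — cannot bind it (Principle A).
— Julia: subject of the clause headed by 'reminded'; c-commands the reflexive within its binding domain — allowed (Principle A).
— Maya: possessor inside the subject DP of the clause headed by 'warned'; does not c-command the reflexive — cannot bind it (Principle A).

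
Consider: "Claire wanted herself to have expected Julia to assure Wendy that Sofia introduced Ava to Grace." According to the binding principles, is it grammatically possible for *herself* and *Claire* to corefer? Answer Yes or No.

Yes

*herself* is a reflexive; Principle A requires it to be bound within its binding domain — the matrix clause.
— Claire: subject of the matrix clause; c-commands the reflexive within its binding domain — allowed (Principle A).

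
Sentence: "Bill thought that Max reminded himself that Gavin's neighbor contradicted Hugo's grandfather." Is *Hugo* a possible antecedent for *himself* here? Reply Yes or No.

No

*himself* is a reflexive; Principle A requires it to be bound within its binding domain — the clause headed by 'reminded'.
— Hugo: possessor inside the object DP of the clause headed by 'contradicted'; does not c-command the reflexive — cannot bind it (Principle A).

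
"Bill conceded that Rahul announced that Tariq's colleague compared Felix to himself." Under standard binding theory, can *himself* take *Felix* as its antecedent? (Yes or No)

Yes

*himself* is a reflexive; Principle A requires it to be bound within its binding domain — the clause headed by 'compared'.
— Felix: object of the clause headed by 'compared'; c-commands the reflexive within its binding domain — allowed (Principle A).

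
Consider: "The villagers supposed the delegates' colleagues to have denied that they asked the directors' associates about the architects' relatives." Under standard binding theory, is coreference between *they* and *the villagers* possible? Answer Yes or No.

*the villagers* is an R-expression; Principle C requires it to be free (not bound by any c-commanding expression).
— they: subject of the clause headed by 'asked'; the pronoun does not c-command the R-expression — coreference allowed.

Yes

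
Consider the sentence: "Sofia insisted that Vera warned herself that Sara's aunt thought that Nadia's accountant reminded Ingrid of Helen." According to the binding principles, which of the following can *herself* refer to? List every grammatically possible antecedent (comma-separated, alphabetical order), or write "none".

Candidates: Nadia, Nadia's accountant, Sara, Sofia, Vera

*herself* is a reflexive; Principle A requires it to be bound within its binding domain — the clause headed by 'warned'.
— Nadia: possessor inside the subject DP of the clause headed by 'reminded'; does not c-command the reflexive — cannot bind it (Principle A).
— Nadia's accountant: subject of the clause headed by 'reminded'; does not c-command the reflexive — cannot bind it (Principle A).
— Sara: possessor inside the subject DP of the clause headed by 'thought'; does not c-command the reflexive — cannot bind it (Principle A).
— Sofia: subject of the matrix clause; c-commands the reflexive but lies outside its binding domain — cannot bind it (Principle A).
— Vera: subject of the clause headed by 'warned'; c-commands the reflexive within its binding domain — allowed (Principle A).

Vera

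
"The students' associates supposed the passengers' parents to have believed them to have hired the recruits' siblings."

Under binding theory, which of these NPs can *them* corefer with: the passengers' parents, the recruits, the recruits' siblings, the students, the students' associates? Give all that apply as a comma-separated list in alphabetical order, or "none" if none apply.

*them* is a pronoun; Principle B requires it to be free in its binding domain — the clause headed by 'believed'.
— the passengers' parents: subject of the clause headed by 'believed'; c-commands the pronoun within its binding domain — blocked (Principle B).
— the recruits: possessor inside the object DP of the clause headed by 'hired'; is c-commanded by the pronoun; coreference would bind this R-expression — blocked (Principle C).
— the recruits' siblings: object of the clause headed by 'hired'; is c-commanded by the pronoun; coreference would bind this R-expression — blocked (Principle C).
— the students: possessor inside the subject DP of the matrix clause; does not c-command the pronoun — Principle B does not apply; allowed.
— the students' associates: subject of the matrix clause; c-commands the pronoun but lies outside its binding domain — allowed.

the students, the students' associates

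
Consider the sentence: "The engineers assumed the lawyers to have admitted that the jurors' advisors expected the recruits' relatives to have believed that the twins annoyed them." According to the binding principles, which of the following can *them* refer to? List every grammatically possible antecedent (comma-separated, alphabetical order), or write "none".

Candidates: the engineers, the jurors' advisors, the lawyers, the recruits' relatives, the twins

*them* is a pronoun; Principle B requires it to be free in its binding domain — the clause headed by 'annoyed'.
— the engineers: subject of the matrix clause; c-commands the pronoun but lies outside its binding domain — allowed.
— the jurors' advisors: subject of the clause headed by 'expected'; c-commands the pronoun but lies outside its binding domain — allowed.
— the lawyers: subject of the clause headed by 'admitted'; c-commands the pronoun but lies outside its binding domain — allowed.
— the recruits' relatives: subject of the clause headed by 'believed'; c-commands the pronoun but lies outside its binding domain — allowed.
— the twins: subject of the clause headed by 'annoyed'; c-commands the pronoun within its binding domain — blocked (Principle B).

the engineers, the jurors' advisors, the lawyers, the recruits' relatives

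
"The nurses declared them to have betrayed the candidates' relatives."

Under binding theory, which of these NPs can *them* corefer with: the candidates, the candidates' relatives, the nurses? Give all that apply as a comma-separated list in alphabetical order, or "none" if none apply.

*them* is a pronoun; Principle B requires it to be free in its binding domain — the matrix clause.
— the candidates: possessor inside the object DP of the clause headed by 'betrayed'; is c-commanded by the pronoun; coreference would bind this R-expression — blocked (Principle C).
— the candidates' relatives: object of the clause headed by 'betrayed'; is c-commanded by the pronoun; coreference would bind this R-expression — blocked (Principle C).
— the nurses: subject of the matrix clause; c-commands the pronoun within its binding domain — blocked (Principle B).

none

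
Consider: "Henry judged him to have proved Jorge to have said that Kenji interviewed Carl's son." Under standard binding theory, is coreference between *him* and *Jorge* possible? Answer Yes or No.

*Jorge* is an R-expression; Principle C requires it to be free (not bound by any c-commanding expression).
— him: subject of the clause headed by 'proved'; the pronoun c-commands the R-expression — coreference blocked (Principle C).

No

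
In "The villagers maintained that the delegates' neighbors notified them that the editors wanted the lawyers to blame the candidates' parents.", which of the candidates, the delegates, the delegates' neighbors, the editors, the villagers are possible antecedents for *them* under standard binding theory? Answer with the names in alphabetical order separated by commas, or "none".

the delegates, the villagers

*them* is a pronoun; Principle B requires it to be free in its binding domain — the clause headed by 'notified'.
— the candidates: possessor inside the object DP of the clause headed by 'blame'; is c-commanded by the pronoun; coreference would bind this R-expression — blocked (Principle C).
— the delegates: possessor inside the subject DP of the clause headed by 'notified'; does not c-command the pronoun — Principle B does not apply; allowed.
— the delegates' neighbors: subject of the clause headed by 'notified'; c-commands the pronoun within its binding domain — blocked (Principle B).
— the editors: subject of the clause headed by 'wanted'; is c-commanded by the pronoun; coreference would bind this R-expression — blocked (Principle C).
— the villagers: subject of the matrix clause; c-commands the pronoun but lies outside its binding domain — allowed.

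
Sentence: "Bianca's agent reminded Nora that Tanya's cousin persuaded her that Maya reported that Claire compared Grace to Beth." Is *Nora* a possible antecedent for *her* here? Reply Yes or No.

Yes

*her* is a pronoun; Principle B requires it to be free in its binding domain — the clause headed by 'persuaded'.
— Nora: object of the matrix clause; c-commands the pronoun but lies outside its binding domain — allowed.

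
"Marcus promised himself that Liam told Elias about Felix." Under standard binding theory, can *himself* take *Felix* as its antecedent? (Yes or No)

No

*himself* is a reflexive; Principle A requires it to be bound within its binding domain — the matrix clause.
— Felix: second object of the clause headed by 'told'; does not c-command the reflexive — cannot bind it (Principle A).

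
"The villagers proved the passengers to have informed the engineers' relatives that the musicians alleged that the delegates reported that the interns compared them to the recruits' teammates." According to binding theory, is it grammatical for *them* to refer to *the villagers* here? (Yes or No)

*the villagers* is an R-expression; Principle C requires it to be free (not bound by any c-commanding expression).
— them: object of the clause headed by 'compared'; the pronoun does not c-command the R-expression — coreference allowed.

Yes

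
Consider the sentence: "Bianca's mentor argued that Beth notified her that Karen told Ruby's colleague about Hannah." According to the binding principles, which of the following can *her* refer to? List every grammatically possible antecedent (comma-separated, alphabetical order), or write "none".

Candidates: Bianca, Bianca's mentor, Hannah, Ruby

Bianca, Bianca's mentor

*her* is a pronoun; Principle B requires it to be free in its binding domain — the clause headed by 'notified'.
— Bianca: possessor inside the subject DP of the matrix clause; does not c-command the pronoun — Principle B does not apply; allowed.
— Bianca's mentor: subject of the matrix clause; c-commands the pronoun but lies outside its binding domain — allowed.
— Hannah: second object of the clause headed by 'told'; is c-commanded by the pronoun; coreference would bind this R-expression — blocked (Principle C).
— Ruby: possessor inside the object DP of the clause headed by 'told'; is c-commanded by the pronoun; coreference would bind this R-expression — blocked (Principle C).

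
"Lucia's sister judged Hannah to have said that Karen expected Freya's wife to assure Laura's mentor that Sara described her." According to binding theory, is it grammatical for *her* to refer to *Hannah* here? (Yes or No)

Yes

*Hannah* is an R-expression; Principle C requires it to be free (not bound by any c-commanding expression).
— her: object of the clause headed by 'described'; the pronoun does not c-command the R-expression — coreference allowed.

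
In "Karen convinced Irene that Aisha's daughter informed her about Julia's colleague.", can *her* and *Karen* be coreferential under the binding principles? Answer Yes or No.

Yes

*Karen* is an R-expression; Principle C requires it to be free (not bound by any c-commanding expression).
— her: object of the clause headed by 'informed'; the pronoun does not c-command the R-expression — coreference allowed.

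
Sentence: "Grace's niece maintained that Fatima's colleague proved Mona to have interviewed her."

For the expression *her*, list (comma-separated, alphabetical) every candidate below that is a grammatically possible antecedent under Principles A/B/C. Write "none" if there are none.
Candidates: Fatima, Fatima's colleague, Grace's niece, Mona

Fatima, Fatima's colleague, Grace's niece

*her* is a pronoun; Principle B requires it to be free in its binding domain — the clause headed by 'interviewed'.
— Fatima: possessor inside the subject DP of the clause headed by 'proved'; does not c-command the pronoun — Principle B does not apply; allowed.
— Fatima's colleague: subject of the clause headed by 'proved'; c-commands the pronoun but lies outside its binding domain — allowed.
— Grace's niece: subject of the matrix clause; c-commands the pronoun but lies outside its binding domain — allowed.
— Mona: subject of the clause headed by 'interviewed'; c-commands the pronoun within its binding domain — blocked (Principle B).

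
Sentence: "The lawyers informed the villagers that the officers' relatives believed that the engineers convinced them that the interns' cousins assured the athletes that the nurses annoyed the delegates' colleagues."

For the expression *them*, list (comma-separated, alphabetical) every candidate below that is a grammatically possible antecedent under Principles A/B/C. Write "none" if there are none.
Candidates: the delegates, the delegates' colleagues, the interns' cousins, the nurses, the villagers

*them* is a pronoun; Principle B requires it to be free in its binding domain — the clause headed by 'convinced'.
— the delegates: possessor inside the object DP of the clause headed by 'annoyed'; is c-commanded by the pronoun; coreference would bind this R-expression — blocked (Principle C).
— the delegates' colleagues: object of the clause headed by 'annoyed'; is c-commanded by the pronoun; coreference would bind this R-expression — blocked (Principle C).
— the interns' cousins: subject of the clause headed by 'assured'; is c-commanded by the pronoun; coreference would bind this R-expression — blocked (Principle C).
— the nurses: subject of the clause headed by 'annoyed'; is c-commanded by the pronoun; coreference would bind this R-expression — blocked (Principle C).
— the villagers: object of the matrix clause; c-commands the pronoun but lies outside its binding domain — allowed.

the villagers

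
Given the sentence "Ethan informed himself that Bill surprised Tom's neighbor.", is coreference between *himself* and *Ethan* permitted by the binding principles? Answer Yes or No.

*himself* is a reflexive; Principle A requires it to be bound within its binding domain — the matrix clause.
— Ethan: subject of the matrix clause; c-commands the reflexive within its binding domain — allowed (Principle A).

Yes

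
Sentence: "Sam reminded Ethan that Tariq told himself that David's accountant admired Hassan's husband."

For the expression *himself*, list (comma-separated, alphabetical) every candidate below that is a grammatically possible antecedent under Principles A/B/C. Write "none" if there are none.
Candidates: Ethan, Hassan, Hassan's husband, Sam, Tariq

*himself* is a reflexive; Principle A requires it to be bound within its binding domain — the clause headed by 'told'.
— Ethan: object of the matrix clause; c-commands the reflexive but lies outside its binding domain — cannot bind it (Principle A).
— Hassan: possessor inside the object DP of the clause headed by 'admired'; does not c-command the reflexive — cannot bind it (Principle A).
— Hassan's husband: object of the clause headed by 'admired'; does not c-command the reflexive — cannot bind it (Principle A).
— Sam: subject of the matrix clause; c-commands the reflexive but lies outside its binding domain — cannot bind it (Principle A).
— Tariq: subject of the clause headed by 'told'; c-commands the reflexive within its binding domain — allowed (Principle A).

Tariq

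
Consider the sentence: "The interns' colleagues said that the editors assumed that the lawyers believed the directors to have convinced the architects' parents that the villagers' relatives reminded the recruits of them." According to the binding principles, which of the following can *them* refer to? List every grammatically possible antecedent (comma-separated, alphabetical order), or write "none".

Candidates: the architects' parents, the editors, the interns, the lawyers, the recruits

the architects' parents, the editors, the interns, the lawyers

*them* is a pronoun; Principle B requires it to be free in its binding domain — the clause headed by 'reminded'.
— the architects' parents: object of the clause headed by 'convinced'; c-commands the pronoun but lies outside its binding domain — allowed.
— the editors: subject of the clause headed by 'assumed'; c-commands the pronoun but lies outside its binding domain — allowed.
— the interns: possessor inside the subject DP of the matrix clause; does not c-command the pronoun — Principle B does not apply; allowed.
— the lawyers: subject of the clause headed by 'believed'; c-commands the pronoun but lies outside its binding domain — allowed.
— the recruits: object of the clause headed by 'reminded'; c-commands the pronoun within its binding domain — blocked (Principle B).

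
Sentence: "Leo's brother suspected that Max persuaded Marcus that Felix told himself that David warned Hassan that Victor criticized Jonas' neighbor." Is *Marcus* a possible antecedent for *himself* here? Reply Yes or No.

No

*himself* is a reflexive; Principle A requires it to be bound within its binding domain — the clause headed by 'told'.
— Marcus: object of the clause headed by 'persuaded'; c-commands the reflexive but lies outside its binding domain — cannot bind it (Principle A).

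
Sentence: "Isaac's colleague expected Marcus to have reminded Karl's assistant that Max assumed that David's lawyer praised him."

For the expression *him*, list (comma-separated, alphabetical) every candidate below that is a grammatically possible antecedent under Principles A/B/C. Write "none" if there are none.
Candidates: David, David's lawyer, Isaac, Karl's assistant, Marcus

*him* is a pronoun; Principle B requires it to be free in its binding domain — the clause headed by 'praised'.
— David: possessor inside the subject DP of the clause headed by 'praised'; does not c-command the pronoun — Principle B does not apply; allowed.
— David's lawyer: subject of the clause headed by 'praised'; c-commands the pronoun within its binding domain — blocked (Principle B).
— Isaac: possessor inside the subject DP of the matrix clause; does not c-command the pronoun — Principle B does not apply; allowed.
— Karl's assistant: object of the clause headed by 'reminded'; c-commands the pronoun but lies outside its binding domain — allowed.
— Marcus: subject of the clause headed by 'reminded'; c-commands the pronoun but lies outside its binding domain — allowed.

David, Isaac, Karl's assistant, Marcus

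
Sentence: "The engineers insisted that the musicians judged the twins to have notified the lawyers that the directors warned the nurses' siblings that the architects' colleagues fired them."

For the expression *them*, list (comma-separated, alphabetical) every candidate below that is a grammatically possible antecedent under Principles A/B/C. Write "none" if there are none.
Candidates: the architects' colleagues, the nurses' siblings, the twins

the nurses' siblings, the twins

*them* is a pronoun; Principle B requires it to be free in its binding domain — the clause headed by 'fired'.
— the architects' colleagues: subject of the clause headed by 'fired'; c-commands the pronoun within its binding domain — blocked (Principle B).
— the nurses' siblings: object of the clause headed by 'warned'; c-commands the pronoun but lies outside its binding domain — allowed.
— the twins: subject of the clause headed by 'notified'; c-commands the pronoun but lies outside its binding domain — allowed.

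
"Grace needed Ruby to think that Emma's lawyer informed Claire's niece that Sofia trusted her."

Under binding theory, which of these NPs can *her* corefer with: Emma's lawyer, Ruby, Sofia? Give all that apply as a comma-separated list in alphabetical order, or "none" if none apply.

*her* is a pronoun; Principle B requires it to be free in its binding domain — the clause headed by 'trusted'.
— Emma's lawyer: subject of the clause headed by 'informed'; c-commands the pronoun but lies outside its binding domain — allowed.
— Ruby: subject of the clause headed by 'think'; c-commands the pronoun but lies outside its binding domain — allowed.
— Sofia: subject of the clause headed by 'trusted'; c-commands the pronoun within its binding domain — blocked (Principle B).

Emma's lawyer, Ruby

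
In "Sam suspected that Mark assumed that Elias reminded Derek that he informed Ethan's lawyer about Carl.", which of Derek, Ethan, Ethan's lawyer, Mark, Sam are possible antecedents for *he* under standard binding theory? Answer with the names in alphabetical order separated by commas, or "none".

*he* is a pronoun; Principle B requires it to be free in its binding domain — the clause headed by 'informed'.
— Derek: object of the clause headed by 'reminded'; c-commands the pronoun but lies outside its binding domain — allowed.
— Ethan: possessor inside the object DP of the clause headed by 'informed'; is c-commanded by the pronoun; coreference would bind this R-expression — blocked (Principle C).
— Ethan's lawyer: object of the clause headed by 'informed'; is c-commanded by the pronoun; coreference would bind this R-expression — blocked (Principle C).
— Mark: subject of the clause headed by 'assumed'; c-commands the pronoun but lies outside its binding domain — allowed.
— Sam: subject of the matrix clause; c-commands the pronoun but lies outside its binding domain — allowed.

Derek, Mark, Sam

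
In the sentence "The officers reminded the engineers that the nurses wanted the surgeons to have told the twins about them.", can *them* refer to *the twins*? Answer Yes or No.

*them* is a pronoun; Principle B requires it to be free in its binding domain — the clause headed by 'told'.
— the twins: object of the clause headed by 'told'; c-commands the pronoun within its binding domain — blocked (Principle B).

No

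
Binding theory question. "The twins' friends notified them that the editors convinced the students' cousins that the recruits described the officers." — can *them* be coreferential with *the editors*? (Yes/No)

No

*them* is a pronoun; Principle B requires it to be free in its binding domain — the matrix clause.
— the editors: subject of the clause headed by 'convinced'; is c-commanded by the pronoun; coreference would bind this R-expression — blocked (Principle C).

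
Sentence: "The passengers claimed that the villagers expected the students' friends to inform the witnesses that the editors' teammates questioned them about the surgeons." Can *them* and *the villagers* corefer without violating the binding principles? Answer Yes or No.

*the villagers* is an R-expression; Principle C requires it to be free (not bound by any c-commanding expression).
— them: object of the clause headed by 'questioned'; the pronoun does not c-command the R-expression — coreference allowed.

Yes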